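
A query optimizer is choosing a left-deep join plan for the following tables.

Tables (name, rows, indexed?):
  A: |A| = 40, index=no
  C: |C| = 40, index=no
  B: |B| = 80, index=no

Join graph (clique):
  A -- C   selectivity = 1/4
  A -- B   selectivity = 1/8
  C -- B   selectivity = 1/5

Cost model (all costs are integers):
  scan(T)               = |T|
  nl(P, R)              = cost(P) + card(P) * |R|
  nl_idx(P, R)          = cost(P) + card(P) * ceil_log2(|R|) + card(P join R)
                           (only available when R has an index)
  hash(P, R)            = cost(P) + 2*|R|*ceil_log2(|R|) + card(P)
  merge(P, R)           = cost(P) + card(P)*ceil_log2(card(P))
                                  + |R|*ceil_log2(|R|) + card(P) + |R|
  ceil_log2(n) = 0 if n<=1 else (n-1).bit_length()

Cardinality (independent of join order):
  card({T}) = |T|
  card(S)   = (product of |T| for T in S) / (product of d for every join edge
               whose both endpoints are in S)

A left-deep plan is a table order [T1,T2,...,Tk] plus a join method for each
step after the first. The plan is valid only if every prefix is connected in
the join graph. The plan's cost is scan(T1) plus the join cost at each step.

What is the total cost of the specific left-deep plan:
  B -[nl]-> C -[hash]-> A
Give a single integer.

step 1: scan B: cost=80, card=80
step 2: join C via nl
    card(P join C) = 80*40/(5) = 640
    cost = 80 + 80*40 = 3280
step 3: join A via hash
    card(P join A) = 640*40/(4*8) = 800
    cost = 3280 + 2*40*6 + 640 = 4400

4400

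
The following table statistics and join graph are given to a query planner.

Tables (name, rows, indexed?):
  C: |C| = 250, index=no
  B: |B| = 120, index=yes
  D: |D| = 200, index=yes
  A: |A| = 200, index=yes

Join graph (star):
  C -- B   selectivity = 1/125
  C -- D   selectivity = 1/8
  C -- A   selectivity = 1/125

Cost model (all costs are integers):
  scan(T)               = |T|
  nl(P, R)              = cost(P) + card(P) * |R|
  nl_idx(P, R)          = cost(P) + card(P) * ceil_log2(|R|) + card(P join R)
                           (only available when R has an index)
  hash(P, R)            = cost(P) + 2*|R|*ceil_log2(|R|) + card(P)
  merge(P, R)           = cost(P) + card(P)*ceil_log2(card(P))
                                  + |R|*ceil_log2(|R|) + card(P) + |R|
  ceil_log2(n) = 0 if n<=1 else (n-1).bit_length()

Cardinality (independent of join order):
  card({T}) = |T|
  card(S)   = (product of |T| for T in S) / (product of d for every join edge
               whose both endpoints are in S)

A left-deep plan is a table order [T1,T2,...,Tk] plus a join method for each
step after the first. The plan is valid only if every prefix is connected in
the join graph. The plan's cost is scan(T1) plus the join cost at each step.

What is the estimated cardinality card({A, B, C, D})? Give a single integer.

9600

Tables in S: A(200), B(120), C(250), D(200)
Edges inside S: C-B(d=125), C-D(d=8), C-A(d=125)
numerator = 200 * 120 * 250 * 200 = 1200000000
denominator = 125 * 8 * 125 = 125000
card(S) = 1200000000 / 125000 = 9600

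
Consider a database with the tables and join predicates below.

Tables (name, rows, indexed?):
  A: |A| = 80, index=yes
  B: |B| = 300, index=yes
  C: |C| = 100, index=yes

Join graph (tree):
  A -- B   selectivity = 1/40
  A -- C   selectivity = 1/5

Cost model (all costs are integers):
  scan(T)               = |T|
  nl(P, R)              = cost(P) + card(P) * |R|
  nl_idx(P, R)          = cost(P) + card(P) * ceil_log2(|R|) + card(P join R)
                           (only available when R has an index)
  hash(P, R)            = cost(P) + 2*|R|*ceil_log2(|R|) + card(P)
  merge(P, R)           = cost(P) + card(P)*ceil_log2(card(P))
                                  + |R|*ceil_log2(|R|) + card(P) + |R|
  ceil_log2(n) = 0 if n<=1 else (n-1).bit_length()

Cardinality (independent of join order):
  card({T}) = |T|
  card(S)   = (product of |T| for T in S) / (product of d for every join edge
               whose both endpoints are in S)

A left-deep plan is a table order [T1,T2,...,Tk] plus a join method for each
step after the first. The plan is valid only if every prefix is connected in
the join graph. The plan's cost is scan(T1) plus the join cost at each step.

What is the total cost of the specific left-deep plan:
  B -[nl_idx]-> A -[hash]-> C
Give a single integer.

step 1: scan B: cost=300, card=300
step 2: join A via nl_idx
    card(P join A) = 300*80/(40) = 600
    cost = 300 + 300*7 + 600 = 3000
step 3: join C via hash
    card(P join C) = 600*100/(5) = 12000
    cost = 3000 + 2*100*7 + 600 = 5000

5000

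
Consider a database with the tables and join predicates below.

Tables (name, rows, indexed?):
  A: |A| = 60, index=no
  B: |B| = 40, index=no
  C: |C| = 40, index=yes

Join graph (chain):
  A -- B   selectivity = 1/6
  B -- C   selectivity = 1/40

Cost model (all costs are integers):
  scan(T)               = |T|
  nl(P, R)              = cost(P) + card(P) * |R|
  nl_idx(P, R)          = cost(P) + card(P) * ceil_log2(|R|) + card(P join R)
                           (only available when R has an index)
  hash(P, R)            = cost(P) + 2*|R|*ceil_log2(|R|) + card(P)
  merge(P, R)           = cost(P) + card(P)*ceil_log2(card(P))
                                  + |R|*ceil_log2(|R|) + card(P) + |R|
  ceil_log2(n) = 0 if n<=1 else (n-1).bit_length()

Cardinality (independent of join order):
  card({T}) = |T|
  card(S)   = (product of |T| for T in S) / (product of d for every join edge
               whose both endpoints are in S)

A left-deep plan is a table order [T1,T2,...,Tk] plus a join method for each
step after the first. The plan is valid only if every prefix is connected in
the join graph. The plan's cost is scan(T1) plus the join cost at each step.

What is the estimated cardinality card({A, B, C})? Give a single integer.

400

Tables in S: A(60), B(40), C(40)
Edges inside S: A-B(d=6), B-C(d=40)
numerator = 60 * 40 * 40 = 96000
denominator = 6 * 40 = 240
card(S) = 96000 / 240 = 400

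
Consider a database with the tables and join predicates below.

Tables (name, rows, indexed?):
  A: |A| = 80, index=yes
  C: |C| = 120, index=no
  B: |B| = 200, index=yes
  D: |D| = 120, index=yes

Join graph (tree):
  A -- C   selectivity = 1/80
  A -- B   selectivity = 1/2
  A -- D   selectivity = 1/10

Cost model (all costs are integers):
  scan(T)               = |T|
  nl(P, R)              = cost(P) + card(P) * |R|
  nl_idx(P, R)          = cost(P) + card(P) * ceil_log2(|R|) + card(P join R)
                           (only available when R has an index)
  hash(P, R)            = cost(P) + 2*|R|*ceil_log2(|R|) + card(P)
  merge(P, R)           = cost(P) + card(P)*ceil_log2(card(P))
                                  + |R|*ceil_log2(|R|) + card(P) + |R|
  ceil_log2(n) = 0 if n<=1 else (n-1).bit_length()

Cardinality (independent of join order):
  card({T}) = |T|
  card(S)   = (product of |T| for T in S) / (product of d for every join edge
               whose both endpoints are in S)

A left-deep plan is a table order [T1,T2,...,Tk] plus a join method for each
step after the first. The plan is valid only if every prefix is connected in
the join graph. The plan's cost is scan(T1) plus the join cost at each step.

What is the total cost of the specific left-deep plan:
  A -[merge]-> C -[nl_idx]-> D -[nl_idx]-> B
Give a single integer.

159480

step 1: scan A: cost=80, card=80
step 2: join C via merge
    card(P join C) = 80*120/(80) = 120
    cost = 80 + 80*7 + 120*7 + 80 + 120 = 1680
step 3: join D via nl_idx
    card(P join D) = 120*120/(10) = 1440
    cost = 1680 + 120*7 + 1440 = 3960
step 4: join B via nl_idx
    card(P join B) = 1440*200/(2) = 144000
    cost = 3960 + 1440*8 + 144000 = 159480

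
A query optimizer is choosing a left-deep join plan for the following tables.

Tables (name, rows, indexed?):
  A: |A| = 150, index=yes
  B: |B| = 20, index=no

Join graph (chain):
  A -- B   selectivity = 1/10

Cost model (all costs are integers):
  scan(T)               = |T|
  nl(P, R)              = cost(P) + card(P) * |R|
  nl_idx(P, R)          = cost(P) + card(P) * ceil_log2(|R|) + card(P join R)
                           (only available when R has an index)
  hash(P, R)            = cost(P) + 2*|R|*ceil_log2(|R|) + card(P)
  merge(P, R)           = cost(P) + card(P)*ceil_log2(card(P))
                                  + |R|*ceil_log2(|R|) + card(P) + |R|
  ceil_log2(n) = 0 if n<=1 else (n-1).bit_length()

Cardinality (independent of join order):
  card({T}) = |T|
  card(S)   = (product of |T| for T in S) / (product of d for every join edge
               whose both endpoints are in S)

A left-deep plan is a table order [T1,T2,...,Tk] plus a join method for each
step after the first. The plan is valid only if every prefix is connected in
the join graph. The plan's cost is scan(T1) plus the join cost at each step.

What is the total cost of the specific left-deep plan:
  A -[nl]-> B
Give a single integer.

3150

step 1: scan A: cost=150, card=150
step 2: join B via nl
    card(P join B) = 150*20/(10) = 300
    cost = 150 + 150*20 = 3150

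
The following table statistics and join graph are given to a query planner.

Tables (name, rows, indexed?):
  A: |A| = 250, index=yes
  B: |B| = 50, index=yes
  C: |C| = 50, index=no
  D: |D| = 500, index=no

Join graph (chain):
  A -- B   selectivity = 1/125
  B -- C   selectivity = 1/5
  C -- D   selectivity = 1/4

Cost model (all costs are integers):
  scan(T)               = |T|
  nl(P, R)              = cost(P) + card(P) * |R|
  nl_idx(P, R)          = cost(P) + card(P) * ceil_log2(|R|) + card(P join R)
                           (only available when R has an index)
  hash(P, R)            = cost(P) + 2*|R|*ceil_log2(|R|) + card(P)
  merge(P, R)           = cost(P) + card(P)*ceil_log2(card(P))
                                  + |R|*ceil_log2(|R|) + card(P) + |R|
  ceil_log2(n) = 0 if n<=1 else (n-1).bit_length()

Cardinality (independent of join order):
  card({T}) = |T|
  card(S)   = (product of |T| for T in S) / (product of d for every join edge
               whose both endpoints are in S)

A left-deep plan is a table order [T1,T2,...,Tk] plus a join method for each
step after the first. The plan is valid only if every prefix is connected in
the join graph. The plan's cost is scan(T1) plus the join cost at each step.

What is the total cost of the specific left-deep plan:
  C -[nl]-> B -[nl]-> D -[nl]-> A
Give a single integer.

15877550

step 1: scan C: cost=50, card=50
step 2: join B via nl
    card(P join B) = 50*50/(5) = 500
    cost = 50 + 50*50 = 2550
step 3: join D via nl
    card(P join D) = 500*500/(4) = 62500
    cost = 2550 + 500*500 = 252550
step 4: join A via nl
    card(P join A) = 62500*250/(125) = 125000
    cost = 252550 + 62500*250 = 15877550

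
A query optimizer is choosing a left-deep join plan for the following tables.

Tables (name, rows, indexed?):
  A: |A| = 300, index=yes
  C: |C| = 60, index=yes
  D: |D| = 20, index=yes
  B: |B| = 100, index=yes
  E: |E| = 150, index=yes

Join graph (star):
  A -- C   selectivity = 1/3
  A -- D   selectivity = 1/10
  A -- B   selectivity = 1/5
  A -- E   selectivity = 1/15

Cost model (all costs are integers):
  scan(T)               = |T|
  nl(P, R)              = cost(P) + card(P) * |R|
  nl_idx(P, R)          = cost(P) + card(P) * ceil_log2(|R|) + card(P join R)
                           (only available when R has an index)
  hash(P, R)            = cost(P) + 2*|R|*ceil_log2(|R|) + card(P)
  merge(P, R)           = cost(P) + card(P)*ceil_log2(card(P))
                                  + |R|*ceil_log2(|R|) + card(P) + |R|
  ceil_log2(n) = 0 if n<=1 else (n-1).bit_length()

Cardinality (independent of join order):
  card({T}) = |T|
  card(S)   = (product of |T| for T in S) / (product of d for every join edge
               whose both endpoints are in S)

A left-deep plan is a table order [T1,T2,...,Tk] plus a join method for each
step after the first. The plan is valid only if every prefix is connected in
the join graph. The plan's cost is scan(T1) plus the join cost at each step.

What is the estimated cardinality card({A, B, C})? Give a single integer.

Tables in S: A(300), B(100), C(60)
Edges inside S: A-C(d=3), A-B(d=5)
numerator = 300 * 100 * 60 = 1800000
denominator = 3 * 5 = 15
card(S) = 1800000 / 15 = 120000

120000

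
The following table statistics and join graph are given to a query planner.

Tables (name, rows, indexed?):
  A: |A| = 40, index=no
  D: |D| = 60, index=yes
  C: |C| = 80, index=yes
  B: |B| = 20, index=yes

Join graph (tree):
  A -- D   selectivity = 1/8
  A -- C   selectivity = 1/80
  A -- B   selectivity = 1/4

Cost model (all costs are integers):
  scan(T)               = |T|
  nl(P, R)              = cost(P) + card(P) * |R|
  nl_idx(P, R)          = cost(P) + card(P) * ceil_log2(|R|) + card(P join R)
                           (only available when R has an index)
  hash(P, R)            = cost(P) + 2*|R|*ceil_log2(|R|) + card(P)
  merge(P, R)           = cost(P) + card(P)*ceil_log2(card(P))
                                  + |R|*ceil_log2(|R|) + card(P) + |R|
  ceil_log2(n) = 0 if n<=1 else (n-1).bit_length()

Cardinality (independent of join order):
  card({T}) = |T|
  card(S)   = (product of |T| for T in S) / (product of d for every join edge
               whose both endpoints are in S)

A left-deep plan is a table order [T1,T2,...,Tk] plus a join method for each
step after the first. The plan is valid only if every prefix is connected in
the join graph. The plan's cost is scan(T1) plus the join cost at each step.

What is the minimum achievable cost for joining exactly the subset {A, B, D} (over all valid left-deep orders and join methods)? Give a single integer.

Selinger DP over subsets of {A,B,D}:
  {A}: scan cost=40, card=40
  {D}: scan cost=60, card=60
  {B}: scan cost=20, card=20
  {AD}: card=300; try (D,nl_idx)→580, (A,hash)→600, (D,merge)→740, (A,merge)→760, (D,hash)→800, (D,nl)→2440 …(+1); best=580 via (D,nl_idx)
  {AB}: card=200; try (B,hash)→280, (A,merge)→420, (B,merge)→440, (B,nl_idx)→440, (A,hash)→520, (A,nl)→820 …(+1); best=280 via (B,hash)
  {ABD}: card=1500; try (B,hash)→1080, (D,hash)→1200, (D,merge)→2500, (D,nl_idx)→2980, (B,nl_idx)→3580, (B,merge)→3700 …(+2); best=1080 via (B,hash)

1080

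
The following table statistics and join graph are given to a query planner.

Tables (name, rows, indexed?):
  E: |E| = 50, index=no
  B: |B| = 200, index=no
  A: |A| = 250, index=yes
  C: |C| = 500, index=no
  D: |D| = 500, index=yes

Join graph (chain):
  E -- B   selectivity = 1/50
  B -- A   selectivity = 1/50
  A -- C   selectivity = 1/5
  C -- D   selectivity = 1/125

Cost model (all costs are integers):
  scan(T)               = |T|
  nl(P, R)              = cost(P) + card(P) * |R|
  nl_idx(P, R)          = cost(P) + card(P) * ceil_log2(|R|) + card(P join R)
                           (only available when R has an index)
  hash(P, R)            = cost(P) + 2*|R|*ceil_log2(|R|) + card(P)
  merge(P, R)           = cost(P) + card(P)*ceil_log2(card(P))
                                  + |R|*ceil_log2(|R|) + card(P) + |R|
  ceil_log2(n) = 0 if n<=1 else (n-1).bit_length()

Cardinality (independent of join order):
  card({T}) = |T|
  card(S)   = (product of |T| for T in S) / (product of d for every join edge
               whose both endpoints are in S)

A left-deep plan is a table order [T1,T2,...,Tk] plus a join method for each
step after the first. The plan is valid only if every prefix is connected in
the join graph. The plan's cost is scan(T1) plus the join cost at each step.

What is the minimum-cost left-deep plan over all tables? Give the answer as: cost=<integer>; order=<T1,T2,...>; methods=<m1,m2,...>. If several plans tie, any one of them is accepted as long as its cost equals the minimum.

Selinger DP (subsets sized 1..n):
  {E}: scan cost=50, card=50
  {B}: scan cost=200, card=200
  {A}: scan cost=250, card=250
  {C}: scan cost=500, card=500
  {D}: scan cost=500, card=500
  {BE}: card=200; try (E,hash)→1000, (B,merge)→2200, (E,merge)→2350, (B,hash)→3300, (B,nl)→10050, (E,nl)→10200; best=1000 via (E,hash)
  {AB}: card=1000; try (A,nl_idx)→2800, (B,hash)→3700, (A,merge)→4250, (B,merge)→4300, (A,hash)→4400, (A,nl)→50200 …(+1); best=2800 via (A,nl_idx)
  {AC}: card=25000; try (A,hash)→5000, (C,merge)→7500, (A,merge)→7750, (C,hash)→9500, (A,nl_idx)→29500, (C,nl)→125250 …(+1); best=5000 via (A,hash)
  {CD}: card=2000; try (D,nl_idx)→7000, (D,hash)→10000, (C,hash)→10000, (D,merge)→10500, (C,merge)→10500, (D,nl)→250500 …(+1); best=7000 via (D,nl_idx)
  {ABE}: card=1000; try (A,nl_idx)→3600, (E,hash)→4400, (A,merge)→5050, (A,hash)→5200, (E,merge)→14150, (A,nl)→51000 …(+1); best=3600 via (A,nl_idx)
  {ABC}: card=100000; try (C,hash)→12800, (C,merge)→18800, (B,hash)→33200, (B,merge)→406800, (C,nl)→502800, (B,nl)→5005000; best=12800 via (C,hash)
  {ACD}: card=100000; try (A,hash)→13000, (A,merge)→33250, (D,hash)→39000, (A,nl_idx)→123000, (D,nl_idx)→330000, (D,merge)→410000 …(+2); best=13000 via (A,hash)
  {ABCE}: card=100000; try (C,hash)→13600, (C,merge)→19600, (E,hash)→113400, (C,nl)→503600, (E,merge)→1813150, (E,nl)→5012800; best=13600 via (C,hash)
  {ABCD}: card=400000; try (B,hash)→116200, (D,hash)→121800, (D,nl_idx)→1312800, (B,merge)→1814800, (D,merge)→1817800, (B,nl)→20013000 …(+1); best=116200 via (B,hash)
  {ABCDE}: card=400000; try (D,hash)→122600, (E,hash)→516800, (D,nl_idx)→1313600, (D,merge)→1818600, (E,merge)→8116550, (E,nl)→20116200 …(+1); best=122600 via (D,hash)

cost=122600; order=B,E,A,C,D; methods=hash,nl_idx,hash,hash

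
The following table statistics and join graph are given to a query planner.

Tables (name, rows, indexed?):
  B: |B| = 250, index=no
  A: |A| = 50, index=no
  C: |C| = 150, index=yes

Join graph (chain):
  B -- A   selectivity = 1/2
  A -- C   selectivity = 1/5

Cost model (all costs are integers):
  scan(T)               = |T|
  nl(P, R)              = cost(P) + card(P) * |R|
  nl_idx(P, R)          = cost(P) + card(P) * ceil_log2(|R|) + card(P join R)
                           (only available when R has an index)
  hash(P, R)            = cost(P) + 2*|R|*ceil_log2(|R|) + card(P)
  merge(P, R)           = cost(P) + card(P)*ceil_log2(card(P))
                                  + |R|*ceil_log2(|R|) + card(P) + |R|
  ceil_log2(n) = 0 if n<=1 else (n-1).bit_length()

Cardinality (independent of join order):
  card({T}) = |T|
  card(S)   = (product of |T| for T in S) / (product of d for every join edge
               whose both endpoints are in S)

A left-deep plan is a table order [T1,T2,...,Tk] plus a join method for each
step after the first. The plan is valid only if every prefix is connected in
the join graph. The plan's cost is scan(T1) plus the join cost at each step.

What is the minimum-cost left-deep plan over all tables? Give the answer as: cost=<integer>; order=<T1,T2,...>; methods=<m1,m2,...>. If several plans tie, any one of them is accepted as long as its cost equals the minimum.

Selinger DP (subsets sized 1..n):
  {B}: scan cost=250, card=250
  {A}: scan cost=50, card=50
  {C}: scan cost=150, card=150
  {AB}: card=6250; try (A,hash)→1100, (B,merge)→2650, (A,merge)→2850, (B,hash)→4100, (B,nl)→12550, (A,nl)→12750; best=1100 via (A,hash)
  {AC}: card=1500; try (A,hash)→900, (C,merge)→1750, (A,merge)→1850, (C,nl_idx)→1950, (C,hash)→2500, (C,nl)→7550 …(+1); best=900 via (A,hash)
  {ABC}: card=187500; try (B,hash)→6400, (C,hash)→9750, (B,merge)→21150, (C,merge)→89950, (C,nl_idx)→238600, (B,nl)→375900 …(+1); best=6400 via (B,hash)

cost=6400; order=C,A,B; methods=hash,hash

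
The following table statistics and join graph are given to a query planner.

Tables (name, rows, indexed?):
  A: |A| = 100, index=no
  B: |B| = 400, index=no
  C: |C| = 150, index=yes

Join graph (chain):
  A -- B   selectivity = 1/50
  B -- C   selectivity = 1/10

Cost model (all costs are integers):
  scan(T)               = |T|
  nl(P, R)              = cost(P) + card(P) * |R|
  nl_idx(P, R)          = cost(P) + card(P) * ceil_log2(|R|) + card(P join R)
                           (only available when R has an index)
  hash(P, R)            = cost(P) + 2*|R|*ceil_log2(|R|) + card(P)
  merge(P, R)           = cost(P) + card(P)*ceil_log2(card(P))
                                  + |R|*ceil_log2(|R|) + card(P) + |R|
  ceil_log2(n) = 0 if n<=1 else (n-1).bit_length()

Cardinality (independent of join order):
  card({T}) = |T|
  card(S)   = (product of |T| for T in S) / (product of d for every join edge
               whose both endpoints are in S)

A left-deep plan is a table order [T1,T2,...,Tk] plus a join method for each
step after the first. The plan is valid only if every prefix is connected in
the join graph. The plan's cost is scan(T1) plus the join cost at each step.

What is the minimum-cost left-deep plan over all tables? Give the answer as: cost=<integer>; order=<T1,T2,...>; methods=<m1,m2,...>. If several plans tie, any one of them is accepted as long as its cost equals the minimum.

Selinger DP (subsets sized 1..n):
  {A}: scan cost=100, card=100
  {B}: scan cost=400, card=400
  {C}: scan cost=150, card=150
  {AB}: card=800; try (A,hash)→2200, (B,merge)→4900, (A,merge)→5200, (B,hash)→7400, (B,nl)→40100, (A,nl)→40400; best=2200 via (A,hash)
  {BC}: card=6000; try (C,hash)→3200, (B,merge)→5500, (C,merge)→5750, (B,hash)→7500, (C,nl_idx)→9600, (B,nl)→60150 …(+1); best=3200 via (C,hash)
  {ABC}: card=12000; try (C,hash)→5400, (A,hash)→10600, (C,merge)→12350, (C,nl_idx)→20600, (A,merge)→88000, (C,nl)→122200 …(+1); best=5400 via (C,hash)

cost=5400; order=B,A,C; methods=hash,hash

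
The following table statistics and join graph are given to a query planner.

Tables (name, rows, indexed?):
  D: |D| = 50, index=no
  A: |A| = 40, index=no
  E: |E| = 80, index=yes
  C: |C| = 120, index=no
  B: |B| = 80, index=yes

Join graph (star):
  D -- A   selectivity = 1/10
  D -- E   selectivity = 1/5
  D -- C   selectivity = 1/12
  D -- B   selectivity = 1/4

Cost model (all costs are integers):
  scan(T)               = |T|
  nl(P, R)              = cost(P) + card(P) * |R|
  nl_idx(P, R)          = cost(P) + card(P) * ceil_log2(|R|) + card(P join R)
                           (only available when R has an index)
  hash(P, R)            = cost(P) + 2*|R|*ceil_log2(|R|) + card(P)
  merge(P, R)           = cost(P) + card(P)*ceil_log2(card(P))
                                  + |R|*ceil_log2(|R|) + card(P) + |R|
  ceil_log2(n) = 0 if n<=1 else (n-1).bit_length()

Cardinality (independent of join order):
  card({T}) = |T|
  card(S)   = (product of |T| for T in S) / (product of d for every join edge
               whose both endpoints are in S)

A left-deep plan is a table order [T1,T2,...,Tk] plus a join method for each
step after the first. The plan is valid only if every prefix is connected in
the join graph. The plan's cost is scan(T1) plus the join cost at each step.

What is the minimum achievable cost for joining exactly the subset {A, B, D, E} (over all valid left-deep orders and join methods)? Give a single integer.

Selinger DP over subsets of {A,B,D,E}:
  {D}: scan cost=50, card=50
  {A}: scan cost=40, card=40
  {E}: scan cost=80, card=80
  {B}: scan cost=80, card=80
  {AD}: card=200; try (A,hash)→580, (D,merge)→670, (D,hash)→680, (A,merge)→680, (D,nl)→2040, (A,nl)→2050; best=580 via (A,hash)
  {DE}: card=800; try (D,hash)→760, (E,merge)→1040, (D,merge)→1070, (E,nl_idx)→1200, (E,hash)→1220, (E,nl)→4050 …(+1); best=760 via (D,hash)
  {BD}: card=1000; try (D,hash)→760, (B,merge)→1040, (D,merge)→1070, (B,hash)→1220, (B,nl_idx)→1400, (B,nl)→4050 …(+1); best=760 via (D,hash)
  {ADE}: card=3200; try (E,hash)→1900, (A,hash)→2040, (E,merge)→3020, (E,nl_idx)→5180, (A,merge)→9840, (E,nl)→16580 …(+1); best=1900 via (E,hash)
  {ABD}: card=4000; try (B,hash)→1900, (A,hash)→2240, (B,merge)→3020, (B,nl_idx)→5980, (A,merge)→12040, (B,nl)→16580 …(+1); best=1900 via (B,hash)
  {BDE}: card=16000; try (B,hash)→2680, (E,hash)→2880, (B,merge)→10200, (E,merge)→12400, (B,nl_idx)→22360, (E,nl_idx)→23760 …(+2); best=2680 via (B,hash)
  {ABDE}: card=64000; try (B,hash)→6220, (E,hash)→7020, (A,hash)→19160, (B,merge)→44140, (E,merge)→54540, (B,nl_idx)→88300 …(+5); best=6220 via (B,hash)

6220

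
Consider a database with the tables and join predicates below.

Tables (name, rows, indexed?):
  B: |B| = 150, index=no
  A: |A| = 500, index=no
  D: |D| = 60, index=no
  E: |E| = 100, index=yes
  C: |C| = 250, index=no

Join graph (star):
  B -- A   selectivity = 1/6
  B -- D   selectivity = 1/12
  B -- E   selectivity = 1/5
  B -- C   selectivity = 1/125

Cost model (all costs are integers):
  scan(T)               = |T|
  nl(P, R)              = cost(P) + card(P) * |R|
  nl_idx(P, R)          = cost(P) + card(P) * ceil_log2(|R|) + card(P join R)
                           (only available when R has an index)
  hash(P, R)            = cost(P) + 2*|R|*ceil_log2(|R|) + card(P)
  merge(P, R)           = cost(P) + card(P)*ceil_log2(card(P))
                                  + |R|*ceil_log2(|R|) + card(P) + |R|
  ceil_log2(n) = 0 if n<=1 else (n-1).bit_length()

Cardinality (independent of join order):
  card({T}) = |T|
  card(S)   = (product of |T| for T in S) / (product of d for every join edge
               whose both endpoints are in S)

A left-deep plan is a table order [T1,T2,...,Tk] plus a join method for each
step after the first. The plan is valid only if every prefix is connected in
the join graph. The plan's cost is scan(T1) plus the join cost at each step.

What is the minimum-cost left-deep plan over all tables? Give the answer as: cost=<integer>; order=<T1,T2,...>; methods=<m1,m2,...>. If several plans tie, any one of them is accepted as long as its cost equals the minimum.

cost=45820; order=C,B,D,E,A; methods=hash,hash,hash,hash

Selinger DP (subsets sized 1..n):
  {B}: scan cost=150, card=150
  {A}: scan cost=500, card=500
  {D}: scan cost=60, card=60
  {E}: scan cost=100, card=100
  {C}: scan cost=250, card=250
  {AB}: card=12500; try (B,hash)→3400, (A,merge)→6500, (B,merge)→6850, (A,hash)→9300, (A,nl)→75150, (B,nl)→75500; best=3400 via (B,hash)
  {BD}: card=750; try (D,hash)→1020, (B,merge)→1830, (D,merge)→1920, (B,hash)→2520, (B,nl)→9060, (D,nl)→9150; best=1020 via (D,hash)
  {BE}: card=3000; try (E,hash)→1700, (B,merge)→2250, (E,merge)→2300, (B,hash)→2600, (E,nl_idx)→4200, (B,nl)→15100 …(+1); best=1700 via (E,hash)
  {BC}: card=300; try (B,hash)→2900, (C,merge)→3750, (B,merge)→3850, (C,hash)→4300, (C,nl)→37650, (B,nl)→37750; best=2900 via (B,hash)
  {ABD}: card=62500; try (A,hash)→10770, (A,merge)→14270, (D,hash)→16620, (D,merge)→191320, (A,nl)→376020, (D,nl)→753400; best=10770 via (A,hash)
  {ABE}: card=250000; try (A,hash)→13700, (E,hash)→17300, (A,merge)→45700, (E,merge)→191700, (E,nl_idx)→340900, (E,nl)→1253400 …(+1); best=13700 via (A,hash)
  {ABC}: card=25000; try (A,merge)→10900, (A,hash)→12200, (C,hash)→19900, (A,nl)→152900, (C,merge)→193150, (C,nl)→3128400; best=10900 via (A,merge)
  {BDE}: card=15000; try (E,hash)→3170, (D,hash)→5420, (E,merge)→10070, (E,nl_idx)→21270, (D,merge)→41120, (E,nl)→76020 …(+1); best=3170 via (E,hash)
  {BCD}: card=1500; try (D,hash)→3920, (C,hash)→5770, (D,merge)→6320, (C,merge)→11520, (D,nl)→20900, (C,nl)→188520; best=3920 via (D,hash)
  {BCE}: card=6000; try (E,hash)→4600, (E,merge)→6700, (C,hash)→8700, (E,nl_idx)→11000, (E,nl)→32900, (C,merge)→42950 …(+1); best=4600 via (E,hash)
  {ABDE}: card=1250000; try (A,hash)→27170, (E,hash)→74670, (A,merge)→233170, (D,hash)→264420, (E,merge)→1074070, (E,nl_idx)→1698270 …(+4); best=27170 via (A,hash)
  {ABCD}: card=125000; try (A,hash)→14420, (A,merge)→26920, (D,hash)→36620, (C,hash)→77270, (D,merge)→411320, (A,nl)→753920 …(+3); best=14420 via (A,hash)
  {ABCE}: card=500000; try (A,hash)→19600, (E,hash)→37300, (A,merge)→93600, (C,hash)→267700, (E,merge)→411700, (E,nl_idx)→685900 …(+4); best=19600 via (A,hash)
  {BCDE}: card=30000; try (E,hash)→6820, (D,hash)→11320, (C,hash)→22170, (E,merge)→22720, (E,nl_idx)→44420, (D,merge)→89020 …(+4); best=6820 via (E,hash)
  {ABCDE}: card=2500000; try (A,hash)→45820, (E,hash)→140820, (A,merge)→491820, (D,hash)→520320, (C,hash)→1281170, (E,merge)→2265220 …(+7); best=45820 via (A,hash)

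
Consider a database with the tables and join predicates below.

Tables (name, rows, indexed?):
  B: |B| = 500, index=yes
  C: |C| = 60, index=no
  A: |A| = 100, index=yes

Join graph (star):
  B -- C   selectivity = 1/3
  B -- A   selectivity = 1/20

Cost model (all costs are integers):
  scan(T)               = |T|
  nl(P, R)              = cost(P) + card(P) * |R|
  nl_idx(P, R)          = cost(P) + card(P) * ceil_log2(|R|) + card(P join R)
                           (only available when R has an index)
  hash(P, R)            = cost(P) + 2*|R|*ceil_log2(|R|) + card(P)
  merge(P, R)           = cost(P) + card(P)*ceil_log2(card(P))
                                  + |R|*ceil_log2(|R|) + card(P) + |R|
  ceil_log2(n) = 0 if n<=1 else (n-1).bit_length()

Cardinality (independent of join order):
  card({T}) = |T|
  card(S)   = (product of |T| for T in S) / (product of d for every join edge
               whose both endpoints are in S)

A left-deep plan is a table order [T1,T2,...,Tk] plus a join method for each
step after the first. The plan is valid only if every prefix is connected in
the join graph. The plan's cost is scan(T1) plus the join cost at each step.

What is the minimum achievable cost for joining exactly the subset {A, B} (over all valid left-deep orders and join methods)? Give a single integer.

2400

Selinger DP over subsets of {A,B}:
  {B}: scan cost=500, card=500
  {A}: scan cost=100, card=100
  {AB}: card=2500; try (A,hash)→2400, (B,nl_idx)→3500, (B,merge)→5900, (A,merge)→6300, (A,nl_idx)→6500, (B,hash)→9200 …(+2); best=2400 via (A,hash)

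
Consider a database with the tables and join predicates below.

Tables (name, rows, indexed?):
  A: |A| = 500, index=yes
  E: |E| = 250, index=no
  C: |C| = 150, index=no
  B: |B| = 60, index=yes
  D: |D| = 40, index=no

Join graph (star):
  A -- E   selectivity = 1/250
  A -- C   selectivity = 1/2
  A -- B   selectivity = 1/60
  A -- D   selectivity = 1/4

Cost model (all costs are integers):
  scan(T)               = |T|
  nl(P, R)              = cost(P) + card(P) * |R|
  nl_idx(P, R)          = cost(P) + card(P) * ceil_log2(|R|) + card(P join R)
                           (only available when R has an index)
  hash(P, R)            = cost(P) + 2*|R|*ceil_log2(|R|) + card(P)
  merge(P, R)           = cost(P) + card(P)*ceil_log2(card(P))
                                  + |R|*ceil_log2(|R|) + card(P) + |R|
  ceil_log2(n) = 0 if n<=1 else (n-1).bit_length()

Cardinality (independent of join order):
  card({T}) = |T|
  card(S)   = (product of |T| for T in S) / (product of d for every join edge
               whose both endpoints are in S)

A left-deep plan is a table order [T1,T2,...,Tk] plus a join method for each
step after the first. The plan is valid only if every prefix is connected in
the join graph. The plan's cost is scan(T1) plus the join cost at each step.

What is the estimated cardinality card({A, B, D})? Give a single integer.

Tables in S: A(500), B(60), D(40)
Edges inside S: A-B(d=60), A-D(d=4)
numerator = 500 * 60 * 40 = 1200000
denominator = 60 * 4 = 240
card(S) = 1200000 / 240 = 5000

5000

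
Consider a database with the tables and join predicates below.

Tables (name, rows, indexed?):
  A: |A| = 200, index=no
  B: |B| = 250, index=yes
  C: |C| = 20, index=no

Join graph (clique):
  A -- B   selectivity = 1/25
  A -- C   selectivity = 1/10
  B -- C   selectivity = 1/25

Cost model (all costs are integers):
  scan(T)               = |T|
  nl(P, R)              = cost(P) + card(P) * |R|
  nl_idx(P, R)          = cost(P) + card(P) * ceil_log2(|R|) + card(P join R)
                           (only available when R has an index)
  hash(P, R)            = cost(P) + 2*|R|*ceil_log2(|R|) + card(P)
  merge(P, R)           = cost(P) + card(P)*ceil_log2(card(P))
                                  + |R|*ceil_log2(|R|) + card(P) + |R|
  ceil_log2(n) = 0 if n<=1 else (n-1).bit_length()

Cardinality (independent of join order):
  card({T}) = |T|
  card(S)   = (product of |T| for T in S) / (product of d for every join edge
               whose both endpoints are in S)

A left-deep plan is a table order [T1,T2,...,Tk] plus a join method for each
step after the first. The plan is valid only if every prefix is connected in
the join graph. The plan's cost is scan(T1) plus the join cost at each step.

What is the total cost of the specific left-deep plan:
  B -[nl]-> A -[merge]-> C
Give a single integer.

74370

step 1: scan B: cost=250, card=250
step 2: join A via nl
    card(P join A) = 250*200/(25) = 2000
    cost = 250 + 250*200 = 50250
step 3: join C via merge
    card(P join C) = 2000*20/(10*25) = 160
    cost = 50250 + 2000*11 + 20*5 + 2000 + 20 = 74370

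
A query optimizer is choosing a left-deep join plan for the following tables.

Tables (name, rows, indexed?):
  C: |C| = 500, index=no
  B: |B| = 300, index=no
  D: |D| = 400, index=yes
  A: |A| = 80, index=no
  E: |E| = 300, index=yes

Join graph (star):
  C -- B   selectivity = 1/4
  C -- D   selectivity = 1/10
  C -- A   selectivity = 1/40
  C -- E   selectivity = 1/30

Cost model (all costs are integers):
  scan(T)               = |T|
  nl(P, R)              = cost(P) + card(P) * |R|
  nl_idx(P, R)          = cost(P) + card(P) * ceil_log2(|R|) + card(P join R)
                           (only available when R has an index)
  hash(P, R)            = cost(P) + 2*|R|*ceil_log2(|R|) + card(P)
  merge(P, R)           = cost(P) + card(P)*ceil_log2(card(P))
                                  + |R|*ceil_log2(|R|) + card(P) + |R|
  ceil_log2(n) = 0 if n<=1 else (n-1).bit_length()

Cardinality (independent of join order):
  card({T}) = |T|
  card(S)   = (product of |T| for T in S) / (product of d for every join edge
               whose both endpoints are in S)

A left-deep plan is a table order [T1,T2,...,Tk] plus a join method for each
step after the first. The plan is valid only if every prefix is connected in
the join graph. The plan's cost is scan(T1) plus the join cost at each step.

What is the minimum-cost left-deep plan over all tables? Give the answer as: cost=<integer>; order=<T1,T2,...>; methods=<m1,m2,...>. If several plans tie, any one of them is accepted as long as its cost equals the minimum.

cost=431120; order=C,A,E,D,B; methods=hash,hash,hash,hash

Selinger DP (subsets sized 1..n):
  {C}: scan cost=500, card=500
  {B}: scan cost=300, card=300
  {D}: scan cost=400, card=400
  {A}: scan cost=80, card=80
  {E}: scan cost=300, card=300
  {BC}: card=37500; try (B,hash)→6400, (C,merge)→8300, (B,merge)→8500, (C,hash)→9600, (C,nl)→150300, (B,nl)→150500; best=6400 via (B,hash)
  {CD}: card=20000; try (D,hash)→8200, (C,merge)→9400, (D,merge)→9500, (C,hash)→9800, (D,nl_idx)→25000, (C,nl)→200400 …(+1); best=8200 via (D,hash)
  {AC}: card=1000; try (A,hash)→2120, (C,merge)→5720, (A,merge)→6140, (C,hash)→9160, (C,nl)→40080, (A,nl)→40500; best=2120 via (A,hash)
  {CE}: card=5000; try (E,hash)→6400, (C,merge)→8300, (E,merge)→8500, (C,hash)→9600, (E,nl_idx)→10000, (C,nl)→150300 …(+1); best=6400 via (E,hash)
  {BCD}: card=1500000; try (B,hash)→33600, (D,hash)→51100, (B,merge)→331200, (D,merge)→647900, (D,nl_idx)→1843900, (B,nl)→6008200 …(+1); best=33600 via (B,hash)
  {ABC}: card=75000; try (B,hash)→8520, (B,merge)→16120, (A,hash)→45020, (B,nl)→302120, (A,merge)→644540, (A,nl)→3006400; best=8520 via (B,hash)
  {BCE}: card=375000; try (B,hash)→16800, (E,hash)→49300, (B,merge)→79400, (E,merge)→646900, (E,nl_idx)→718900, (B,nl)→1506400 …(+1); best=16800 via (B,hash)
  {ACD}: card=40000; try (D,hash)→10320, (D,merge)→17120, (A,hash)→29320, (D,nl_idx)→51120, (A,merge)→328840, (D,nl)→402120 …(+1); best=10320 via (D,hash)
  {CDE}: card=200000; try (D,hash)→18600, (E,hash)→33600, (D,merge)→80400, (D,nl_idx)→251400, (E,merge)→331200, (E,nl_idx)→388200 …(+2); best=18600 via (D,hash)
  {ACE}: card=10000; try (E,hash)→8520, (A,hash)→12520, (E,merge)→16120, (E,nl_idx)→21120, (A,merge)→77040, (E,nl)→302120 …(+1); best=8520 via (E,hash)
  {ABCD}: card=3000000; try (B,hash)→55720, (D,hash)→90720, (B,merge)→693320, (D,merge)→1362520, (A,hash)→1534720, (D,nl_idx)→3683520 …(+4); best=55720 via (B,hash)
  {BCDE}: card=15000000; try (B,hash)→224000, (D,hash)→399000, (E,hash)→1539000, (B,merge)→3821600, (D,merge)→7520800, (D,nl_idx)→18391800 …(+5); best=224000 via (B,hash)
  {ABCE}: card=750000; try (B,hash)→23920, (E,hash)→88920, (B,merge)→161520, (A,hash)→392920, (E,merge)→1361520, (E,nl_idx)→1433520 …(+4); best=23920 via (B,hash)
  {ACDE}: card=400000; try (D,hash)→25720, (E,hash)→55720, (D,merge)→162520, (A,hash)→219720, (D,nl_idx)→498520, (E,merge)→693320 …(+5); best=25720 via (D,hash)
  {ABCDE}: card=30000000; try (B,hash)→431120, (D,hash)→781120, (E,hash)→3061120, (B,merge)→8028720, (A,hash)→15225120, (D,merge)→15777920 …(+8); best=431120 via (B,hash)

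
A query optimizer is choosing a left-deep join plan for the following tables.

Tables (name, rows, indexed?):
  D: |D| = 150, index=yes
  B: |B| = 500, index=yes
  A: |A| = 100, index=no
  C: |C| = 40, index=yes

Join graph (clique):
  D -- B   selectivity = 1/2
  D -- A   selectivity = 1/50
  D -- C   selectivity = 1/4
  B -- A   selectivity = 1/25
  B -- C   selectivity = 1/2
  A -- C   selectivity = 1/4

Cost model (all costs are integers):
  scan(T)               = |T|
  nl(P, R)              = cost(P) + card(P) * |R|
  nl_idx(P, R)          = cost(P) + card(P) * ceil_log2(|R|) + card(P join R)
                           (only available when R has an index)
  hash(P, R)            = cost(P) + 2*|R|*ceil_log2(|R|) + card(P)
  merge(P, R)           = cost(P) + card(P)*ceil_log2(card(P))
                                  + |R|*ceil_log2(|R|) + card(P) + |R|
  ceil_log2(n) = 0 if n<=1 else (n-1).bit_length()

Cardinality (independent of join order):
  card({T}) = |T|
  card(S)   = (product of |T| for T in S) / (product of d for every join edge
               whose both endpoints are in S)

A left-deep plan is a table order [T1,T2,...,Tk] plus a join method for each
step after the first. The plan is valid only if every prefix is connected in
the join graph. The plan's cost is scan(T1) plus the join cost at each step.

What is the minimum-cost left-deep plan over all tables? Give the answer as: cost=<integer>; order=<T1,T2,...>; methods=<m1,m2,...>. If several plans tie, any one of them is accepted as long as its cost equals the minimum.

cost=10280; order=B,A,D,C; methods=hash,hash,hash

Selinger DP (subsets sized 1..n):
  {D}: scan cost=150, card=150
  {B}: scan cost=500, card=500
  {A}: scan cost=100, card=100
  {C}: scan cost=40, card=40
  {BD}: card=37500; try (D,hash)→3400, (B,merge)→6500, (D,merge)→6850, (B,hash)→9300, (B,nl_idx)→39000, (D,nl_idx)→42000 …(+2); best=3400 via (D,hash)
  {AD}: card=300; try (D,nl_idx)→1200, (A,hash)→1700, (D,merge)→2250, (A,merge)→2300, (D,hash)→2600, (D,nl)→15100 …(+1); best=1200 via (D,nl_idx)
  {CD}: card=1500; try (C,hash)→780, (D,merge)→1670, (C,merge)→1780, (D,nl_idx)→1860, (D,hash)→2480, (C,nl_idx)→2550 …(+2); best=780 via (C,hash)
  {AB}: card=2000; try (A,hash)→2400, (B,nl_idx)→3000, (B,merge)→5900, (A,merge)→6300, (B,hash)→9200, (B,nl)→50100 …(+1); best=2400 via (A,hash)
  {BC}: card=10000; try (C,hash)→1480, (B,merge)→5320, (C,merge)→5780, (B,hash)→9080, (B,nl_idx)→10400, (C,nl_idx)→13500 …(+2); best=1480 via (C,hash)
  {AC}: card=1000; try (C,hash)→680, (A,merge)→1120, (C,merge)→1180, (A,hash)→1480, (C,nl_idx)→1700, (A,nl)→4040 …(+1); best=680 via (C,hash)
  {ABD}: card=3000; try (D,hash)→6800, (B,nl_idx)→6900, (B,merge)→9200, (B,hash)→10500, (D,nl_idx)→21400, (D,merge)→27750 …(+5); best=6800 via (D,hash)
  {BCD}: card=187500; try (B,hash)→11280, (D,hash)→13880, (B,merge)→23780, (C,hash)→41380, (D,merge)→152830, (B,nl_idx)→201780 …(+6); best=11280 via (B,hash)
  {ACD}: card=750; try (C,hash)→1980, (A,hash)→3680, (C,nl_idx)→3750, (D,hash)→4080, (C,merge)→4480, (D,nl_idx)→9430 …(+5); best=1980 via (C,hash)
  {ABC}: card=10000; try (C,hash)→4880, (B,hash)→10680, (A,hash)→12880, (B,merge)→16680, (B,nl_idx)→19680, (C,nl_idx)→24400 …(+5); best=4880 via (C,hash)
  {ABCD}: card=3750; try (C,hash)→10280, (B,hash)→11730, (B,nl_idx)→12480, (B,merge)→15230, (D,hash)→17280, (C,nl_idx)→28550 …(+9); best=10280 via (C,hash)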